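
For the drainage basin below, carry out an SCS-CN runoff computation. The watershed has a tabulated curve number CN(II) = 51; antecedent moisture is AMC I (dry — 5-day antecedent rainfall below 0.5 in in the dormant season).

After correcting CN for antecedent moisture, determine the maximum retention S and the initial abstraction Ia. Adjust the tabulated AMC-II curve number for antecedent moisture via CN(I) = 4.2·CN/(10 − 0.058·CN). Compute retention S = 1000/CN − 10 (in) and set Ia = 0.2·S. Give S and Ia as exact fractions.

S = 3500/153 in ≈ 22.876 in; Ia = 700/153 in ≈ 4.575 in

CN(I) from CN(II)=51: (4.2·51)/(10 − 0.058·51) = 15300/503 ≈ 30.417
Retention S: 1000/CN − 10 with CN=30.417 → S = 3500/153 ≈ 22.876 in
Ia = 0.2S: 0.2·22.876 = 4.575 in (exactly 700/153)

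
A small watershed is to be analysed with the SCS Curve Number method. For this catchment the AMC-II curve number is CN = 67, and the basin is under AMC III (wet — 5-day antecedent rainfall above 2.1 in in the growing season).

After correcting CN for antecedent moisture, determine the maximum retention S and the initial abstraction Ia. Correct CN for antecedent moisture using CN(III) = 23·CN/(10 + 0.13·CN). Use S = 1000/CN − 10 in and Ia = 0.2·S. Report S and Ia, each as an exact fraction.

Adjust CN=67 to AMC III: 23·67/(10 + 0.13·67) → 1541 ÷ (1871/100) = 154100/1871 ≈ 82.362
Max retention: S = 1000/(154100/1871) − 10 = 3300/1541 in (≈ 2.141 in)
Initial abstraction Ia = S/5 = (3300/1541)/5 = 660/1541 ≈ 0.428 in

S = 3300/1541 in ≈ 2.141 in; Ia = 660/1541 in ≈ 0.428 in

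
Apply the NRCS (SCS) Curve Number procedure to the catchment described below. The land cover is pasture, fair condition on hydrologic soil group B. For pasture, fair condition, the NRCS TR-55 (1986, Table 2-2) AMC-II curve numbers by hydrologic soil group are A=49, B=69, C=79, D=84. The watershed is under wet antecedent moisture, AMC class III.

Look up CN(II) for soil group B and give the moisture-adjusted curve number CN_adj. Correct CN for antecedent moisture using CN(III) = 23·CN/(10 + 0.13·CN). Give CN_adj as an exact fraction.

CN_adj = 158700/1897 ≈ 83.658

NRCS table: pasture, fair condition, soil group B → CN(II) = 69
Wet (AMC III): CN(III) = 23·69/(10 + 0.13·69) = 1587/(1897/100) = 158700/1897 ≈ 83.658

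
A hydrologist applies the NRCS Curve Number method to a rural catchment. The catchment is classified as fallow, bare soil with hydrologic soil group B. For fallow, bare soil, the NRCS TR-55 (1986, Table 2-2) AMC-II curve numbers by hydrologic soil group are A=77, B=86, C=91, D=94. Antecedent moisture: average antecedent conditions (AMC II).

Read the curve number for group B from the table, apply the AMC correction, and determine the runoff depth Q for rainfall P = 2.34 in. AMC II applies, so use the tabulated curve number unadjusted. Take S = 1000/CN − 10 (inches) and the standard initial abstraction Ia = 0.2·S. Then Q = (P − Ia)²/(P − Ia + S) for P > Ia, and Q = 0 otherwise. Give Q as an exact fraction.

NRCS table: fallow, bare soil, soil group B → CN(II) = 86
AMC II — tabulated CN = 86 applies directly.
Max retention: S = 1000/86 − 10 = 70/43 in (≈ 1.628 in)
Ia = 0.2·(70/43) = 14/43 in ≈ 0.326 in
Since P=2.340 > Ia=0.326: effective rainfall P−Ia = 4331/2150 in
Q = (4331/2150)²/((4331/2150) + 70/43) = (18757561/4622500)/(7831/2150) = 18757561/16836650 in ≈ 1.114 in

Q = 18757561/16836650 in ≈ 1.114 in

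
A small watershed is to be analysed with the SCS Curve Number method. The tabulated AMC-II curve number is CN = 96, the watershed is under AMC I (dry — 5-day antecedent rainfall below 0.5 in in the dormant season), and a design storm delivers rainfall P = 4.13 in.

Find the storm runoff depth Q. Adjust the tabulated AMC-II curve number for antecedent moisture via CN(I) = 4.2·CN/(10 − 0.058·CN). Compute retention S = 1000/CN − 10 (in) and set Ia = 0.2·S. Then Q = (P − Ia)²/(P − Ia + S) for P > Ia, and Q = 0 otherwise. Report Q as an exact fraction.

Adjust CN=96 to AMC I: 4.2·96/(10 − 0.058·96) → (2016/5) ÷ (554/125) = 25200/277 ≈ 90.975
S = 1000/(25200/277) − 10 = 125/126 in ≈ 0.992 in
Ia = 0.2·(125/126) = 25/126 in ≈ 0.198 in
Since P=4.130 > Ia=0.198: effective rainfall P−Ia = 24769/6300 in
Q: (24769/6300)² ÷ (31019/6300) = 613503361/195419700 in (≈ 3.139 in)

Q = 613503361/195419700 in ≈ 3.139 in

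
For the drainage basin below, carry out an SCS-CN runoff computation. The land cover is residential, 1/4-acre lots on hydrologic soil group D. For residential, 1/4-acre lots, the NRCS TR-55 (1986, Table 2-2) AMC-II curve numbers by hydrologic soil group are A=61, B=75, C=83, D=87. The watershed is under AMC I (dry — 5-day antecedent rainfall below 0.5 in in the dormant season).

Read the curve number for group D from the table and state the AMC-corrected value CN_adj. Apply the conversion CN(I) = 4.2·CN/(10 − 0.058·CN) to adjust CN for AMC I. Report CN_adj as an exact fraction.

NRCS table: residential, 1/4-acre lots, soil group D → CN(II) = 87
Dry (AMC I): CN(I) = 4.2·87/(10 − 0.058·87) = (1827/5)/(2477/500) = 182700/2477 ≈ 73.759

CN_adj = 182700/2477 ≈ 73.759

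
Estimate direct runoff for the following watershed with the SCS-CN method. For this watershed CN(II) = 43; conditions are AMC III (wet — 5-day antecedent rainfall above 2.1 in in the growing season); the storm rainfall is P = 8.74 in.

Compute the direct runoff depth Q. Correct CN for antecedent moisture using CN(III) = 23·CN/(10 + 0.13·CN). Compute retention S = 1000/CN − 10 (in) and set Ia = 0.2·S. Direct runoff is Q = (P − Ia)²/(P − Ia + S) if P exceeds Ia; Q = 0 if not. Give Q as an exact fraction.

Q = 7408936171/1718239150 in ≈ 4.312 in

CN(III) from CN(II)=43: (23·43)/(10 + 0.13·43) = 98900/1559 ≈ 63.438
S = 1000/(98900/1559) − 10 = 5700/989 in ≈ 5.763 in
Ia = 0.2S: 0.2·5.763 = 1.153 in (exactly 1140/989)
Since P=8.740 > Ia=1.153: effective rainfall P−Ia = 375193/49450 in
Q: (375193/49450)² ÷ (660193/49450) = 7408936171/1718239150 in (≈ 4.312 in)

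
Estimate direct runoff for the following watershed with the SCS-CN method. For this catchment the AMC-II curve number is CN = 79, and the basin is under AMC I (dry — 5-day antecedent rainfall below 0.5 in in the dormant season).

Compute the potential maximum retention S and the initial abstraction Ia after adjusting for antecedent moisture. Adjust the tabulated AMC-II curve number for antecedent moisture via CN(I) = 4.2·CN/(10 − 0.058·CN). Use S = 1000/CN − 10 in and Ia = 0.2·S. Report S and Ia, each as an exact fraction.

Dry (AMC I): CN(I) = 4.2·79/(10 − 0.058·79) = (1659/5)/(2709/500) = 7900/129 ≈ 61.240
S = 1000/(7900/129) − 10 = 500/79 in ≈ 6.329 in
Initial abstraction Ia = S/5 = (500/79)/5 = 100/79 ≈ 1.266 in

S = 500/79 in ≈ 6.329 in; Ia = 100/79 in ≈ 1.266 in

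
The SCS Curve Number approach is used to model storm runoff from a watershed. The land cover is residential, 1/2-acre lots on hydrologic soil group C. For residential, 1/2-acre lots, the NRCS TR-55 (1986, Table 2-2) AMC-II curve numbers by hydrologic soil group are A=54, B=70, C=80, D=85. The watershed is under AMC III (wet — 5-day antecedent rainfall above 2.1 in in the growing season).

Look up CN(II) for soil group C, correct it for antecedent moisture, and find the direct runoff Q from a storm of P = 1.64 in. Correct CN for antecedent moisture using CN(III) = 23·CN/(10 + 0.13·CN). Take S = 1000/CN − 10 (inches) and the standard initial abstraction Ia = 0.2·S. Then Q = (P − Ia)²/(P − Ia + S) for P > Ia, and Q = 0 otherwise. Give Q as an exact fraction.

Q = 669124/829725 in ≈ 0.806 in

NRCS table: residential, 1/2-acre lots, soil group C → CN(II) = 80
CN(III) from CN(II)=80: (23·80)/(10 + 0.13·80) = 4600/51 ≈ 90.196
Max retention: S = 1000/(4600/51) − 10 = 25/23 in (≈ 1.087 in)
Ia = 0.2·(25/23) = 5/23 in ≈ 0.217 in
P − Ia = 1.640 − 0.217 = 818/575 ≈ 1.423 in (> 0, runoff occurs)
Runoff Q = (P−Ia)²/(P−Ia+S) = (1.423)²/(1.423+1.087) = 669124/829725 ≈ 0.806 in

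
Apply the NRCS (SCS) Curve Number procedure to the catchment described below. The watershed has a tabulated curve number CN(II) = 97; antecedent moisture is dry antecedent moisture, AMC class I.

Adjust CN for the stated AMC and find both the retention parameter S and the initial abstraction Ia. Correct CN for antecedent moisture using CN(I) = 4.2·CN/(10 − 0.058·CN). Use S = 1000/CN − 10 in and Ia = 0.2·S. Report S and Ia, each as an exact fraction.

S = 500/679 in ≈ 0.736 in; Ia = 100/679 in ≈ 0.147 in

Adjust CN=97 to AMC I: 4.2·97/(10 − 0.058·97) → (2037/5) ÷ (2187/500) = 67900/729 ≈ 93.141
Max retention: S = 1000/(67900/729) − 10 = 500/679 in (≈ 0.736 in)
Ia = 0.2S: 0.2·0.736 = 0.147 in (exactly 100/679)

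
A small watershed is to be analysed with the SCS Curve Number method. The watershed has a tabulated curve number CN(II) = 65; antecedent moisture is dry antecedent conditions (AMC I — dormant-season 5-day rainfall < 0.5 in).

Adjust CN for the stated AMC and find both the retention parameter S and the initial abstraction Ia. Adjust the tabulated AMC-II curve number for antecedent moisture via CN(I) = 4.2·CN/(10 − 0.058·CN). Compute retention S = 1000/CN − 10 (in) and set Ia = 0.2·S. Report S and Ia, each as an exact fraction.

CN(I) from CN(II)=65: (4.2·65)/(10 − 0.058·65) = 3900/89 ≈ 43.820
Max retention: S = 1000/(3900/89) − 10 = 500/39 in (≈ 12.821 in)
Initial abstraction Ia = S/5 = (500/39)/5 = 100/39 ≈ 2.564 in

S = 500/39 in ≈ 12.821 in; Ia = 100/39 in ≈ 2.564 in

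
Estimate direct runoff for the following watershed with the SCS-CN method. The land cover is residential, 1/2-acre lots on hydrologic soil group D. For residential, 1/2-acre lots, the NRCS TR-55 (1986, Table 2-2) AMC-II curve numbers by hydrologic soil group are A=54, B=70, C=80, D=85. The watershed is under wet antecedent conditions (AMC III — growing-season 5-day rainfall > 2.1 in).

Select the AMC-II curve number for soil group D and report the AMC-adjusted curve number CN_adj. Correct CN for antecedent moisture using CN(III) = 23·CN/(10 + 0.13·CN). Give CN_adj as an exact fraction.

CN_adj = 39100/421 ≈ 92.874

NRCS table: residential, 1/2-acre lots, soil group D → CN(II) = 85
Wet (AMC III): CN(III) = 23·85/(10 + 0.13·85) = 1955/(421/20) = 39100/421 ≈ 92.874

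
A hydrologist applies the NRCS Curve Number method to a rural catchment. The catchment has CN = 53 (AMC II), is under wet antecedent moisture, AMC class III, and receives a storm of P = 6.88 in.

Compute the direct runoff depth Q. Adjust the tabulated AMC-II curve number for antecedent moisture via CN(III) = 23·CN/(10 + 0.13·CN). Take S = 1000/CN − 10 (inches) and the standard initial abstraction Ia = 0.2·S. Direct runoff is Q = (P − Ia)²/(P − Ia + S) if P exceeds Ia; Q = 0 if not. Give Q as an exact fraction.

Q = 8664631056/2313570575 in ≈ 3.745 in

Adjust CN=53 to AMC III: 23·53/(10 + 0.13·53) → 1219 ÷ (1689/100) = 121900/1689 ≈ 72.173
Retention S: 1000/CN − 10 with CN=72.173 → S = 4700/1219 ≈ 3.856 in
Ia = 0.2S: 0.2·3.856 = 0.771 in (exactly 940/1219)
Excess rainfall: 6.880 − 0.771 = 6.109 in; P > Ia so Q > 0
Runoff Q = (P−Ia)²/(P−Ia+S) = (6.109)²/(6.109+3.856) = 8664631056/2313570575 ≈ 3.745 in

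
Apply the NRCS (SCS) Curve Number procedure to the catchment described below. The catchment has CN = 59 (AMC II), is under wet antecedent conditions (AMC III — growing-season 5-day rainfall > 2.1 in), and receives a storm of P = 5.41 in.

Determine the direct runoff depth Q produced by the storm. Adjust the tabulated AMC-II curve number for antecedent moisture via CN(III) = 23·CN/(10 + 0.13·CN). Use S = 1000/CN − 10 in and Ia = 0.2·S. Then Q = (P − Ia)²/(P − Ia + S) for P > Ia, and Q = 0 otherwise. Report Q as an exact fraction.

Wet (AMC III): CN(III) = 23·59/(10 + 0.13·59) = 1357/(1767/100) = 135700/1767 ≈ 76.797
S = 1000/(135700/1767) − 10 = 4100/1357 in ≈ 3.021 in
Ia = 0.2·(4100/1357) = 820/1357 in ≈ 0.604 in
Excess rainfall: 5.410 − 0.604 = 4.806 in; P > Ia so Q > 0
Runoff Q = (P−Ia)²/(P−Ia+S) = (4.806)²/(4.806+3.021) = 425282666769/144131990900 ≈ 2.951 in

Q = 425282666769/144131990900 in ≈ 2.951 in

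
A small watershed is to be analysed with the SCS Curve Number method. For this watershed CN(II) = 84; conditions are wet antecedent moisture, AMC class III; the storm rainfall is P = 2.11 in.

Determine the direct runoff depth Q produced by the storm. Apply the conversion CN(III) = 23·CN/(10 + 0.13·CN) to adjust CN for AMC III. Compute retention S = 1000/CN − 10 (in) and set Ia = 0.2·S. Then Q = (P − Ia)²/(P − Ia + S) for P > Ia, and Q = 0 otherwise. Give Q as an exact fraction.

CN(III) from CN(II)=84: (23·84)/(10 + 0.13·84) = 48300/523 ≈ 92.352
Retention S: 1000/CN − 10 with CN=92.352 → S = 400/483 ≈ 0.828 in
Ia = 0.2·(400/483) = 80/483 in ≈ 0.166 in
P − Ia = 2.110 − 0.166 = 93913/48300 ≈ 1.944 in (> 0, runoff occurs)
Runoff Q = (P−Ia)²/(P−Ia+S) = (1.944)²/(1.944+0.828) = 8819651569/6467997900 ≈ 1.364 in

Q = 8819651569/6467997900 in ≈ 1.364 in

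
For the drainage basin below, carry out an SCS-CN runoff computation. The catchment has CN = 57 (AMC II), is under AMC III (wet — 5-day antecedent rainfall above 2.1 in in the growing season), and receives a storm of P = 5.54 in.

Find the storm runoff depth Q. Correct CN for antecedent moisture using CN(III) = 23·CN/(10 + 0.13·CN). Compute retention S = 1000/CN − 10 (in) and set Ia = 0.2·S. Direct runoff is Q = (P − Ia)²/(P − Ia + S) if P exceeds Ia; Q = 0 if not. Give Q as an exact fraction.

Q = 102494101609/35078885850 in ≈ 2.922 in

Adjust CN=57 to AMC III: 23·57/(10 + 0.13·57) → 1311 ÷ (1741/100) = 131100/1741 ≈ 75.302
Max retention: S = 1000/(131100/1741) − 10 = 4300/1311 in (≈ 3.280 in)
Ia = 0.2S: 0.2·3.280 = 0.656 in (exactly 860/1311)
Excess rainfall: 5.540 − 0.656 = 4.884 in; P > Ia so Q > 0
Q = (320147/65550)²/((320147/65550) + 4300/1311) = (102494101609/4296802500)/(535147/65550) = 102494101609/35078885850 in ≈ 2.922 in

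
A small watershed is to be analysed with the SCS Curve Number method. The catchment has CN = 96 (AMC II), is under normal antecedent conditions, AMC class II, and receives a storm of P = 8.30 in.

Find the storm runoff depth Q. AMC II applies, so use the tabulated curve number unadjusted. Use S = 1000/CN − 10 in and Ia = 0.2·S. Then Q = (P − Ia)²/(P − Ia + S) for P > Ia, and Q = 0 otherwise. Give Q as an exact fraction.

CN(II) = 96; AMC II needs no correction.
Max retention: S = 1000/96 − 10 = 5/12 in (≈ 0.417 in)
Initial abstraction Ia = S/5 = (5/12)/5 = 1/12 ≈ 0.083 in
P − Ia = 8.300 − 0.083 = 493/60 ≈ 8.217 in (> 0, runoff occurs)
Runoff Q = (P−Ia)²/(P−Ia+S) = (8.217)²/(8.217+0.417) = 243049/31080 ≈ 7.820 in

Q = 243049/31080 in ≈ 7.820 in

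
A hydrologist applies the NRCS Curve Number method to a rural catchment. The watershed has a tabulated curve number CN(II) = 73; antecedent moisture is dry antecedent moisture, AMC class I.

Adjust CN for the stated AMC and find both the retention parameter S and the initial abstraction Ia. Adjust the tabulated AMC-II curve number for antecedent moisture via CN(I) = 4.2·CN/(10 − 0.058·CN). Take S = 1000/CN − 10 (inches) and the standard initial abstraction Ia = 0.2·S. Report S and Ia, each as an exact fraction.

S = 4500/511 in ≈ 8.806 in; Ia = 900/511 in ≈ 1.761 in

Dry (AMC I): CN(I) = 4.2·73/(10 − 0.058·73) = (1533/5)/(2883/500) = 51100/961 ≈ 53.174
S = 1000/(51100/961) − 10 = 4500/511 in ≈ 8.806 in
Initial abstraction Ia = S/5 = (4500/511)/5 = 900/511 ≈ 1.761 in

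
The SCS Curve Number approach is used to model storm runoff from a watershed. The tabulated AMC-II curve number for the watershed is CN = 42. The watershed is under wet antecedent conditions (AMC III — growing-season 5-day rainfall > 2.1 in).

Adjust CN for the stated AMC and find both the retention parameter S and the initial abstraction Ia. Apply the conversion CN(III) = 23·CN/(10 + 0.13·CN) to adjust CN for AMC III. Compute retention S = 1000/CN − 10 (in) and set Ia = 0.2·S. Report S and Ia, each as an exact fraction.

Adjust CN=42 to AMC III: 23·42/(10 + 0.13·42) → 966 ÷ (773/50) = 48300/773 ≈ 62.484
Retention S: 1000/CN − 10 with CN=62.484 → S = 2900/483 ≈ 6.004 in
Initial abstraction Ia = S/5 = (2900/483)/5 = 580/483 ≈ 1.201 in

S = 2900/483 in ≈ 6.004 in; Ia = 580/483 in ≈ 1.201 in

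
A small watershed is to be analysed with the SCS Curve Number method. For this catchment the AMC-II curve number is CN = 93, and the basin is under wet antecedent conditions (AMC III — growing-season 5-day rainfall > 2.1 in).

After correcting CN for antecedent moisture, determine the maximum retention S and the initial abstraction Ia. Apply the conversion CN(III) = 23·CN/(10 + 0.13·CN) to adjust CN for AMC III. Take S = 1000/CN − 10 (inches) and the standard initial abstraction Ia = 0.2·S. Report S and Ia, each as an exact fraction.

Wet (AMC III): CN(III) = 23·93/(10 + 0.13·93) = 2139/(2209/100) = 213900/2209 ≈ 96.831
Retention S: 1000/CN − 10 with CN=96.831 → S = 700/2139 ≈ 0.327 in
Ia = 0.2S: 0.2·0.327 = 0.065 in (exactly 140/2139)

S = 700/2139 in ≈ 0.327 in; Ia = 140/2139 in ≈ 0.065 in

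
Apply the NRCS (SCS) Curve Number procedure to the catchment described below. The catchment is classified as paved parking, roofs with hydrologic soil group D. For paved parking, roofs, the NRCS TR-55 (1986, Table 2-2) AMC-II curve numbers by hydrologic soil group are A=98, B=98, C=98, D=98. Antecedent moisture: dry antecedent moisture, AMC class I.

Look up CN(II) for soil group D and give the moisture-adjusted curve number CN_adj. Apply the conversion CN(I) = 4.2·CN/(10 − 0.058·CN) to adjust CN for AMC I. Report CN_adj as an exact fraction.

NRCS table: paved parking, roofs, soil group D → CN(II) = 98
Dry (AMC I): CN(I) = 4.2·98/(10 − 0.058·98) = (2058/5)/(1079/250) = 102900/1079 ≈ 95.366

CN_adj = 102900/1079 ≈ 95.366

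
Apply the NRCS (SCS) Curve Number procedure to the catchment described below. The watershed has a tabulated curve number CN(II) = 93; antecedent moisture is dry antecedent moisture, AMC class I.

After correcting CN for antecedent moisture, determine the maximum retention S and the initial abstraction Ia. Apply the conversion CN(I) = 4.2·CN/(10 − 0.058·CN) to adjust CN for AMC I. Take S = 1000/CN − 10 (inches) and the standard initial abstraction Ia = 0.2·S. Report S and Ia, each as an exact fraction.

S = 500/279 in ≈ 1.792 in; Ia = 100/279 in ≈ 0.358 in

CN(I) from CN(II)=93: (4.2·93)/(10 − 0.058·93) = 27900/329 ≈ 84.802
S = 1000/(27900/329) − 10 = 500/279 in ≈ 1.792 in
Initial abstraction Ia = S/5 = (500/279)/5 = 100/279 ≈ 0.358 in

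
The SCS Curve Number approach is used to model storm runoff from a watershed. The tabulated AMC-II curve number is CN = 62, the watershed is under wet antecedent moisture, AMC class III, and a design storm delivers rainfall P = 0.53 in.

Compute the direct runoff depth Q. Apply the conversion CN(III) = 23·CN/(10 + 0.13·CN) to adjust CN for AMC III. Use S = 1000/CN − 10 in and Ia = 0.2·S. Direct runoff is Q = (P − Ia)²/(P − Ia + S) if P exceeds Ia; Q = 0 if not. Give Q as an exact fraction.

Adjust CN=62 to AMC III: 23·62/(10 + 0.13·62) → 1426 ÷ (903/50) = 71300/903 ≈ 78.959
Max retention: S = 1000/(71300/903) − 10 = 1900/713 in (≈ 2.665 in)
Ia = 0.2S: 0.2·2.665 = 0.533 in (exactly 380/713)
P = 0.530 ≤ Ia = 0.533 in: entire storm abstracted, Q = 0.

Q = 0 in ≈ 0.000 in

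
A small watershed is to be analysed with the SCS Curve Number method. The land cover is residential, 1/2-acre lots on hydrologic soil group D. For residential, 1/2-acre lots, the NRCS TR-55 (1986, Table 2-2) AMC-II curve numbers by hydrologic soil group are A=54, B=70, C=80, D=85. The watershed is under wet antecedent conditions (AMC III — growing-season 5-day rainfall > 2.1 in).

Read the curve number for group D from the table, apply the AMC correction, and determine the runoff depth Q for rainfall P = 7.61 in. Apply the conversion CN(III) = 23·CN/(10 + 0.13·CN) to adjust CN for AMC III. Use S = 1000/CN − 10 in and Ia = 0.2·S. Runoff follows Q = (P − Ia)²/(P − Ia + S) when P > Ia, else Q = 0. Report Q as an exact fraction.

NRCS table: residential, 1/2-acre lots, soil group D → CN(II) = 85
Wet (AMC III): CN(III) = 23·85/(10 + 0.13·85) = 1955/(421/20) = 39100/421 ≈ 92.874
Max retention: S = 1000/(39100/421) − 10 = 300/391 in (≈ 0.767 in)
Initial abstraction Ia = S/5 = (300/391)/5 = 60/391 ≈ 0.153 in
Since P=7.610 > Ia=0.153: effective rainfall P−Ia = 291551/39100 in
Q = (291551/39100)²/((291551/39100) + 300/391) = (85001985601/1528810000)/(321551/39100) = 85001985601/12572644100 in ≈ 6.761 in

Q = 85001985601/12572644100 in ≈ 6.761 in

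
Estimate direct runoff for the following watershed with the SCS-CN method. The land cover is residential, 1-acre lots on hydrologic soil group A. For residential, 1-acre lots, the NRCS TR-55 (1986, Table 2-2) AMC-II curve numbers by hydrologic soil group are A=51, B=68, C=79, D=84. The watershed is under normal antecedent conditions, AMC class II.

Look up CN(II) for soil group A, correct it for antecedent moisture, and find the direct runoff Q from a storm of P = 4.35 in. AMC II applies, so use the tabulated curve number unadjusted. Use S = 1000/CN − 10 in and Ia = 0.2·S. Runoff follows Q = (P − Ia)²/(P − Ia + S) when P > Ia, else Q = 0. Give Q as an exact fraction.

Q = 6135529/12522540 in ≈ 0.490 in

NRCS table: residential, 1-acre lots, soil group A → CN(II) = 51
Average conditions: CN = 51 (no AMC adjustment).
Retention S: 1000/CN − 10 with CN=51.000 → S = 490/51 ≈ 9.608 in
Ia = 0.2·(490/51) = 98/51 in ≈ 1.922 in
P − Ia = 4.350 − 1.922 = 2477/1020 ≈ 2.428 in (> 0, runoff occurs)
Runoff Q = (P−Ia)²/(P−Ia+S) = (2.428)²/(2.428+9.608) = 6135529/12522540 ≈ 0.490 in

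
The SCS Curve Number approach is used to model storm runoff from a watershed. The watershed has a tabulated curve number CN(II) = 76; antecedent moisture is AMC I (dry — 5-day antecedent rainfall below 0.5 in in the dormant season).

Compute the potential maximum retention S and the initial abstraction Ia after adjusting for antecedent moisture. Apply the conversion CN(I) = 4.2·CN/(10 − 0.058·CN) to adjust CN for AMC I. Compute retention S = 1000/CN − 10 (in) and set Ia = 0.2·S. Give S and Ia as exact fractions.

CN(I) from CN(II)=76: (4.2·76)/(10 − 0.058·76) = 13300/233 ≈ 57.082
S = 1000/(13300/233) − 10 = 1000/133 in ≈ 7.519 in
Ia = 0.2·(1000/133) = 200/133 in ≈ 1.504 in

S = 1000/133 in ≈ 7.519 in; Ia = 200/133 in ≈ 1.504 in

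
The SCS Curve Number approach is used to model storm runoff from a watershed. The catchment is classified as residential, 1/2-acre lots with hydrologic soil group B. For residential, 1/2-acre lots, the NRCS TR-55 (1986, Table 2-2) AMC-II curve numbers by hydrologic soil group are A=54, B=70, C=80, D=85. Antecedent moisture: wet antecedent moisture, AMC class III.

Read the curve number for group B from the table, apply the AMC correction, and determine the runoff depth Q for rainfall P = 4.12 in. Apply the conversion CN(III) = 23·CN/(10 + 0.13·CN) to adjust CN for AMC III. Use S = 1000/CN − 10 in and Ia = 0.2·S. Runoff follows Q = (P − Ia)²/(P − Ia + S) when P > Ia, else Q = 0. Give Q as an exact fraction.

NRCS table: residential, 1/2-acre lots, soil group B → CN(II) = 70
Adjust CN=70 to AMC III: 23·70/(10 + 0.13·70) → 1610 ÷ (191/10) = 16100/191 ≈ 84.293
Max retention: S = 1000/(16100/191) − 10 = 300/161 in (≈ 1.863 in)
Initial abstraction Ia = S/5 = (300/161)/5 = 60/161 ≈ 0.373 in
P − Ia = 4.120 − 0.373 = 15083/4025 ≈ 3.747 in (> 0, runoff occurs)
Q: (15083/4025)² ÷ (22583/4025) = 227496889/90896575 in (≈ 2.503 in)

Q = 227496889/90896575 in ≈ 2.503 in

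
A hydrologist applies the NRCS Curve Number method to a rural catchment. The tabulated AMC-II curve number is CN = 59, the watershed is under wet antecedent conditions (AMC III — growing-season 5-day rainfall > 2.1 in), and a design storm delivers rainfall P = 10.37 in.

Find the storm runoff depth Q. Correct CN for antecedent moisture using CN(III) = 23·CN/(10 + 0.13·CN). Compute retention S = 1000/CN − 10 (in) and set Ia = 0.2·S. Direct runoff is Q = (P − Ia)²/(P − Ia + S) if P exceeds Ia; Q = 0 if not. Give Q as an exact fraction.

Q = 1756178893681/235467861300 in ≈ 7.458 in

Adjust CN=59 to AMC III: 23·59/(10 + 0.13·59) → 1357 ÷ (1767/100) = 135700/1767 ≈ 76.797
S = 1000/(135700/1767) − 10 = 4100/1357 in ≈ 3.021 in
Ia = 0.2·(4100/1357) = 820/1357 in ≈ 0.604 in
Excess rainfall: 10.370 − 0.604 = 9.766 in; P > Ia so Q > 0
Q: (1325209/135700)² ÷ (1735209/135700) = 1756178893681/235467861300 in (≈ 7.458 in)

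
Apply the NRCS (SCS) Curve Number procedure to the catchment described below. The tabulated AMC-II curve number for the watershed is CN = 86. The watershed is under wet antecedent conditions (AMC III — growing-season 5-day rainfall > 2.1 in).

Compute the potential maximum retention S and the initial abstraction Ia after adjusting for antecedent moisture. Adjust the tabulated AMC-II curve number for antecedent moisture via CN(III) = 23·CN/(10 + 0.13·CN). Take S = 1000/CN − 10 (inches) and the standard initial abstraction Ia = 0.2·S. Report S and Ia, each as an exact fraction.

Adjust CN=86 to AMC III: 23·86/(10 + 0.13·86) → 1978 ÷ (1059/50) = 98900/1059 ≈ 93.390
Retention S: 1000/CN − 10 with CN=93.390 → S = 700/989 ≈ 0.708 in
Ia = 0.2S: 0.2·0.708 = 0.142 in (exactly 140/989)

S = 700/989 in ≈ 0.708 in; Ia = 140/989 in ≈ 0.142 in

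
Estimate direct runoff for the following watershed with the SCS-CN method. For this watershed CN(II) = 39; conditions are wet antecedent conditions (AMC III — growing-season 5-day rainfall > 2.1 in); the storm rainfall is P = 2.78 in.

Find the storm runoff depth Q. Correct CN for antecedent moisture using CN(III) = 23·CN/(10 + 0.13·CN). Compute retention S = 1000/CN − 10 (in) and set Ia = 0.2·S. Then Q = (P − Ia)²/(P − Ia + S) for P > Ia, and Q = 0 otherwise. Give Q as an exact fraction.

Adjust CN=39 to AMC III: 23·39/(10 + 0.13·39) → 897 ÷ (1507/100) = 89700/1507 ≈ 59.522
Retention S: 1000/CN − 10 with CN=59.522 → S = 6100/897 ≈ 6.800 in
Ia = 0.2S: 0.2·6.800 = 1.360 in (exactly 1220/897)
Since P=2.780 > Ia=1.360: effective rainfall P−Ia = 63683/44850 in
Q: (63683/44850)² ÷ (368683/44850) = 4055524489/16535432550 in (≈ 0.245 in)

Q = 4055524489/16535432550 in ≈ 0.245 in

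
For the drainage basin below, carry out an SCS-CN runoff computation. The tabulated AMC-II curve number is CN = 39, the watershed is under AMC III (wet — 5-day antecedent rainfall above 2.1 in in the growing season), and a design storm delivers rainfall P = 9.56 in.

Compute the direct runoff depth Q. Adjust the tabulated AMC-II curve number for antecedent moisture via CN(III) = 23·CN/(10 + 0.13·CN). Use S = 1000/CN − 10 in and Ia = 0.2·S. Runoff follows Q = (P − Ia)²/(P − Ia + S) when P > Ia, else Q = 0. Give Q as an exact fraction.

Q = 33812957689/7543388775 in ≈ 4.482 in

Adjust CN=39 to AMC III: 23·39/(10 + 0.13·39) → 897 ÷ (1507/100) = 89700/1507 ≈ 59.522
Max retention: S = 1000/(89700/1507) − 10 = 6100/897 in (≈ 6.800 in)
Ia = 0.2·(6100/897) = 1220/897 in ≈ 1.360 in
Excess rainfall: 9.560 − 1.360 = 8.200 in; P > Ia so Q > 0
Runoff Q = (P−Ia)²/(P−Ia+S) = (8.200)²/(8.200+6.800) = 33812957689/7543388775 ≈ 4.482 in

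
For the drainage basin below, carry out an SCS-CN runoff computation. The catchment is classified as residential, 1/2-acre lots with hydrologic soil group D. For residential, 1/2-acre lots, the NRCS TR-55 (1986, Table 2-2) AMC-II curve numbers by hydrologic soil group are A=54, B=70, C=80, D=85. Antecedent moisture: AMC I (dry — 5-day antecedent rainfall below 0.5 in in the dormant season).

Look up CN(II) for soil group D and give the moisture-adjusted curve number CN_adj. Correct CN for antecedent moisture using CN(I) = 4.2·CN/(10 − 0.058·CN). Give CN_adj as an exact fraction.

CN_adj = 11900/169 ≈ 70.414

NRCS table: residential, 1/2-acre lots, soil group D → CN(II) = 85
CN(I) from CN(II)=85: (4.2·85)/(10 − 0.058·85) = 11900/169 ≈ 70.414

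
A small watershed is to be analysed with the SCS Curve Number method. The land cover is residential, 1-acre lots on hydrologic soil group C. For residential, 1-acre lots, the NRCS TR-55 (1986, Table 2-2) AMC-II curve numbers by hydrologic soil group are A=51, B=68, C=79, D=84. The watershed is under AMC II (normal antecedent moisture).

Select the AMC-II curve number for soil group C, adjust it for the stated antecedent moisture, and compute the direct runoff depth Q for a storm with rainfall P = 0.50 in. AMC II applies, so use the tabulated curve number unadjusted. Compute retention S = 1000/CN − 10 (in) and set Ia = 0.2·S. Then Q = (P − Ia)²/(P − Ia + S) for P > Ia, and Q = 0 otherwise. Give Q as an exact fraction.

Q = 0 in ≈ 0.000 in

NRCS table: residential, 1-acre lots, soil group C → CN(II) = 79
Average conditions: CN = 79 (no AMC adjustment).
S = 1000/79 − 10 = 210/79 in ≈ 2.658 in
Initial abstraction Ia = S/5 = (210/79)/5 = 42/79 ≈ 0.532 in
P = 0.500 ≤ Ia = 0.532 in: entire storm abstracted, Q = 0.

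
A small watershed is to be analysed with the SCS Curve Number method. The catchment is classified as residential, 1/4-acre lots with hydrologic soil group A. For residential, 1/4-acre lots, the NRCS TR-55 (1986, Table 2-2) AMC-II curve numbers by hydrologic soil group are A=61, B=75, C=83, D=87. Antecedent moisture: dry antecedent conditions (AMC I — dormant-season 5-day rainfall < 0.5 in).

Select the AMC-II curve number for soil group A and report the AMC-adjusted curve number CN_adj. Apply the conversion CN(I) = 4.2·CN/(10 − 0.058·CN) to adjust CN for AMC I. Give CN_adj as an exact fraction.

CN_adj = 42700/1077 ≈ 39.647

NRCS table: residential, 1/4-acre lots, soil group A → CN(II) = 61
Dry (AMC I): CN(I) = 4.2·61/(10 − 0.058·61) = (1281/5)/(3231/500) = 42700/1077 ≈ 39.647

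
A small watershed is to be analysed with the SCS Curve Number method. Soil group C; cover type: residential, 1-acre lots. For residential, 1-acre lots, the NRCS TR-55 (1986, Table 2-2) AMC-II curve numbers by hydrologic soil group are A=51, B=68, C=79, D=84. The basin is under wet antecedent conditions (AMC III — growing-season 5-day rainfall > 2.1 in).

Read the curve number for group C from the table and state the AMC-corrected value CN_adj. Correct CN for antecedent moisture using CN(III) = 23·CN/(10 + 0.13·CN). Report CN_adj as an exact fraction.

CN_adj = 181700/2027 ≈ 89.640

NRCS table: residential, 1-acre lots, soil group C → CN(II) = 79
Wet (AMC III): CN(III) = 23·79/(10 + 0.13·79) = 1817/(2027/100) = 181700/2027 ≈ 89.640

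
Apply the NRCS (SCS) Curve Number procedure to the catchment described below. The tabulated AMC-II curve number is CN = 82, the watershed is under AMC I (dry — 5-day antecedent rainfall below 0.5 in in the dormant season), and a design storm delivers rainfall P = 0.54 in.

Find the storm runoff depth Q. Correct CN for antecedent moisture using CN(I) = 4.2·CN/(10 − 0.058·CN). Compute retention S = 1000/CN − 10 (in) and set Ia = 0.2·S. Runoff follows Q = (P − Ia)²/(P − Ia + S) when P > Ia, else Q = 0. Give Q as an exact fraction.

Q = 0 in ≈ 0.000 in

Dry (AMC I): CN(I) = 4.2·82/(10 − 0.058·82) = (1722/5)/(1311/250) = 28700/437 ≈ 65.675
S = 1000/(28700/437) − 10 = 1500/287 in ≈ 5.226 in
Ia = 0.2·(1500/287) = 300/287 in ≈ 1.045 in
P = 0.540 ≤ Ia = 1.045 in: entire storm abstracted, Q = 0.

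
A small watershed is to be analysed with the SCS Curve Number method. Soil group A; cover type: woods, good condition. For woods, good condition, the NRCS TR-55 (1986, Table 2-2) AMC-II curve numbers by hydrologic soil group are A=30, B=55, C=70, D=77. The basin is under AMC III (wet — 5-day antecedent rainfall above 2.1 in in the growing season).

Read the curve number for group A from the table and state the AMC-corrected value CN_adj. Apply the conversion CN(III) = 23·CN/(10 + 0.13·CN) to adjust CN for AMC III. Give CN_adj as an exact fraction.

NRCS table: woods, good condition, soil group A → CN(II) = 30
CN(III) from CN(II)=30: (23·30)/(10 + 0.13·30) = 6900/139 ≈ 49.640

CN_adj = 6900/139 ≈ 49.640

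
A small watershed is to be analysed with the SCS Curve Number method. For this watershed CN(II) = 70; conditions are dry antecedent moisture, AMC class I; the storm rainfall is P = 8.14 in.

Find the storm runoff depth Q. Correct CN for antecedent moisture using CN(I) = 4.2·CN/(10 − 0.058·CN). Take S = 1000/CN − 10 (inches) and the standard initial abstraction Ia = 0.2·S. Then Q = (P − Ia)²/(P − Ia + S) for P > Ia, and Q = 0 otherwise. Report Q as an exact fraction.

CN(I) from CN(II)=70: (4.2·70)/(10 − 0.058·70) = 4900/99 ≈ 49.495
Max retention: S = 1000/(4900/99) − 10 = 500/49 in (≈ 10.204 in)
Ia = 0.2·(500/49) = 100/49 in ≈ 2.041 in
Since P=8.140 > Ia=2.041: effective rainfall P−Ia = 14943/2450 in
Q = (14943/2450)²/((14943/2450) + 500/49) = (223293249/6002500)/(39943/2450) = 223293249/97860350 in ≈ 2.282 in

Q = 223293249/97860350 in ≈ 2.282 in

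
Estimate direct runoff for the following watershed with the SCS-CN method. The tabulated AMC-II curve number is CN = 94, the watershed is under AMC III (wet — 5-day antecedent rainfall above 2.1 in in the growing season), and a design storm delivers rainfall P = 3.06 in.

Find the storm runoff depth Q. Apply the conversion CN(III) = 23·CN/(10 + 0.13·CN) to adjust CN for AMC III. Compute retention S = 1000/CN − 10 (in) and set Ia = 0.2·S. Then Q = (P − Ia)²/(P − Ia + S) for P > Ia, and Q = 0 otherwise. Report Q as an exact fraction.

Q = 8790495483/3196030550 in ≈ 2.750 in

CN(III) from CN(II)=94: (23·94)/(10 + 0.13·94) = 108100/1111 ≈ 97.300
Max retention: S = 1000/(108100/1111) − 10 = 300/1081 in (≈ 0.278 in)
Ia = 0.2S: 0.2·0.278 = 0.056 in (exactly 60/1081)
P − Ia = 3.060 − 0.056 = 162393/54050 ≈ 3.004 in (> 0, runoff occurs)
Runoff Q = (P−Ia)²/(P−Ia+S) = (3.004)²/(3.004+0.278) = 8790495483/3196030550 ≈ 2.750 in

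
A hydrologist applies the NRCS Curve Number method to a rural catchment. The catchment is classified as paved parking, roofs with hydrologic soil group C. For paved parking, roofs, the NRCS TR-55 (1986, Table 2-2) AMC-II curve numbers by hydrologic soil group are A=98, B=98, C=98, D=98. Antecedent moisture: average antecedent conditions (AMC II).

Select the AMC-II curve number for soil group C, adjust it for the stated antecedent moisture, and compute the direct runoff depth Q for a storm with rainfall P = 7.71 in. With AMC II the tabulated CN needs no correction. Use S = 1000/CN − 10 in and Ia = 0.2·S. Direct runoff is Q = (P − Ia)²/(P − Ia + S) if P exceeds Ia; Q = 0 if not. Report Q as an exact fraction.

Q = 1412181241/189037100 in ≈ 7.470 in

NRCS table: paved parking, roofs, soil group C → CN(II) = 98
CN(II) = 98; AMC II needs no correction.
S = 1000/98 − 10 = 10/49 in ≈ 0.204 in
Ia = 0.2S: 0.2·0.204 = 0.041 in (exactly 2/49)
Excess rainfall: 7.710 − 0.041 = 7.669 in; P > Ia so Q > 0
Q: (37579/4900)² ÷ (38579/4900) = 1412181241/189037100 in (≈ 7.470 in)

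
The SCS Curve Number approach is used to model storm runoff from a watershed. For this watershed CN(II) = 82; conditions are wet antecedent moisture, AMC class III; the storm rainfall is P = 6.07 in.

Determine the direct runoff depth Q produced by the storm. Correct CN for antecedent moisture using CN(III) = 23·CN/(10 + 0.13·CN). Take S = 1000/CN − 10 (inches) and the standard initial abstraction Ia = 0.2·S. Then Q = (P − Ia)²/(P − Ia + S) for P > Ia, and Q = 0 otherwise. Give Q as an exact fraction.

CN(III) from CN(II)=82: (23·82)/(10 + 0.13·82) = 94300/1033 ≈ 91.288
Retention S: 1000/CN − 10 with CN=91.288 → S = 900/943 ≈ 0.954 in
Ia = 0.2·(900/943) = 180/943 in ≈ 0.191 in
Since P=6.070 > Ia=0.191: effective rainfall P−Ia = 554401/94300 in
Q = (554401/94300)²/((554401/94300) + 900/943) = (307360468801/8892490000)/(644401/94300) = 307360468801/60767014300 in ≈ 5.058 in

Q = 307360468801/60767014300 in ≈ 5.058 in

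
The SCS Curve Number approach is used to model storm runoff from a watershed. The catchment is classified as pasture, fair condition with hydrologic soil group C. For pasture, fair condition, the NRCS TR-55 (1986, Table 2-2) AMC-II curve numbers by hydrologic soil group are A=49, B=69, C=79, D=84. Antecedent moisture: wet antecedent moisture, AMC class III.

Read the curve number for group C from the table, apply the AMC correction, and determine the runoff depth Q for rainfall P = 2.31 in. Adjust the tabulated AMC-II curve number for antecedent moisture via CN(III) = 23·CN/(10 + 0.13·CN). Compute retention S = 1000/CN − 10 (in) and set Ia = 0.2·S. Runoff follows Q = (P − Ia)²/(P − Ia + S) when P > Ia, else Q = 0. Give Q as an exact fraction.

Q = 2264725183/1695079300 in ≈ 1.336 in

NRCS table: pasture, fair condition, soil group C → CN(II) = 79
CN(III) from CN(II)=79: (23·79)/(10 + 0.13·79) = 181700/2027 ≈ 89.640
Max retention: S = 1000/(181700/2027) − 10 = 2100/1817 in (≈ 1.156 in)
Initial abstraction Ia = S/5 = (2100/1817)/5 = 420/1817 ≈ 0.231 in
Excess rainfall: 2.310 − 0.231 = 2.079 in; P > Ia so Q > 0
Q: (377727/181700)² ÷ (587727/181700) = 2264725183/1695079300 in (≈ 1.336 in)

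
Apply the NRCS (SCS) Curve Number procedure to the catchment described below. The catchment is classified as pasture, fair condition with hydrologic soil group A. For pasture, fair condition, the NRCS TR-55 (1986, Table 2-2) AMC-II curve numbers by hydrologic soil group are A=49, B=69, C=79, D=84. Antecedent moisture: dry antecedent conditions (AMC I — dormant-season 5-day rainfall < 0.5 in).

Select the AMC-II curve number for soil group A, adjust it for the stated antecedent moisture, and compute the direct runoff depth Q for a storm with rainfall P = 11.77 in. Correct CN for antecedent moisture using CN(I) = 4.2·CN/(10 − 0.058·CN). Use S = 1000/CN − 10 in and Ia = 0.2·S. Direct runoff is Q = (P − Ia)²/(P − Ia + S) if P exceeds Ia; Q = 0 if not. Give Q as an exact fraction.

Q = 54620831521/37171287300 in ≈ 1.469 in

NRCS table: pasture, fair condition, soil group A → CN(II) = 49
Dry (AMC I): CN(I) = 4.2·49/(10 − 0.058·49) = (1029/5)/(3579/500) = 34300/1193 ≈ 28.751
Retention S: 1000/CN − 10 with CN=28.751 → S = 8500/343 ≈ 24.781 in
Ia = 0.2·(8500/343) = 1700/343 in ≈ 4.956 in
P − Ia = 11.770 − 4.956 = 233711/34300 ≈ 6.814 in (> 0, runoff occurs)
Q = (233711/34300)²/((233711/34300) + 8500/343) = (54620831521/1176490000)/(1083711/34300) = 54620831521/37171287300 in ≈ 1.469 in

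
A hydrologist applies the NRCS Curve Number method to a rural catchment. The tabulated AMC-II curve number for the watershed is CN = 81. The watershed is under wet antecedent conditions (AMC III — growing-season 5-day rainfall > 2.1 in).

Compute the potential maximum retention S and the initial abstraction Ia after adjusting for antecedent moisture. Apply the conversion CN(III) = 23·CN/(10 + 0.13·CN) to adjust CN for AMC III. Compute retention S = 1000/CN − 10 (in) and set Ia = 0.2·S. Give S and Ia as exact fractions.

S = 1900/1863 in ≈ 1.020 in; Ia = 380/1863 in ≈ 0.204 in

CN(III) from CN(II)=81: (23·81)/(10 + 0.13·81) = 186300/2053 ≈ 90.745
Retention S: 1000/CN − 10 with CN=90.745 → S = 1900/1863 ≈ 1.020 in
Initial abstraction Ia = S/5 = (1900/1863)/5 = 380/1863 ≈ 0.204 in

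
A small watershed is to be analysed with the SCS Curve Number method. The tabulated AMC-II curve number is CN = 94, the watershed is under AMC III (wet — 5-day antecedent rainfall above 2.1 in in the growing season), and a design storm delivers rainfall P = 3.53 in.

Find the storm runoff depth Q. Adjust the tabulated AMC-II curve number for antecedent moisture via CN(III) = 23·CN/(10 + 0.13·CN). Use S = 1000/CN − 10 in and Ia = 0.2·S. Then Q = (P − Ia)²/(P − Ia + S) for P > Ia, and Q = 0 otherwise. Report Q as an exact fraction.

Adjust CN=94 to AMC III: 23·94/(10 + 0.13·94) → 2162 ÷ (1111/50) = 108100/1111 ≈ 97.300
S = 1000/(108100/1111) − 10 = 300/1081 in ≈ 0.278 in
Ia = 0.2·(300/1081) = 60/1081 in ≈ 0.056 in
Since P=3.530 > Ia=0.056: effective rainfall P−Ia = 375593/108100 in
Q: (375593/108100)² ÷ (405593/108100) = 141070101649/43844603300 in (≈ 3.218 in)

Q = 141070101649/43844603300 in ≈ 3.218 in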